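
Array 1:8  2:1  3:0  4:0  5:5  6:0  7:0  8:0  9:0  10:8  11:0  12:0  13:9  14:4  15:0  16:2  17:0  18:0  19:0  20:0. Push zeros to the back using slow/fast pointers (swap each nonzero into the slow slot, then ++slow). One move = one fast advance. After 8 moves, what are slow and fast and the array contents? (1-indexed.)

slow=1 fast=1: a[fast]=8≠0 swap→a[1]=8, slow++,fast++
slow=2 fast=2: a[fast]=1≠0 swap→a[2]=1, slow++,fast++
slow=3 fast=3: a[fast]=0, fast++
slow=3 fast=4: a[fast]=0, fast++
slow=3 fast=5: a[fast]=5≠0 swap→a[3]=5, slow++,fast++
slow=4 fast=6: a[fast]=0, fast++
slow=4 fast=7: a[fast]=0, fast++
slow=4 fast=8: a[fast]=0, fast++

slow=4, fast=9, a=[8, 1, 5, 0, 0, 0, 0, 0, 0, 8, 0, 0, 9, 4, 0, 2, 0, 0, 0, 0]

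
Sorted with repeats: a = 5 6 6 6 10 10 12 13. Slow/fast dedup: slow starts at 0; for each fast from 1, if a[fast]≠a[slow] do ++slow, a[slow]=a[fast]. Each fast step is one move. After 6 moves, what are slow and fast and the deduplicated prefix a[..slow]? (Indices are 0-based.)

slow=0 fast=1: a[fast]=6≠a[slow]=5 write a[1]=6, slow++,fast++
slow=1 fast=2: a[fast]=6=a[slow] dup, fast++
slow=1 fast=3: a[fast]=6=a[slow] dup, fast++
slow=1 fast=4: a[fast]=10≠a[slow]=6 write a[2]=10, slow++,fast++
slow=2 fast=5: a[fast]=10=a[slow] dup, fast++
slow=2 fast=6: a[fast]=12≠a[slow]=10 write a[3]=12, slow++,fast++

slow=3, fast=7, prefix=[5, 6, 10, 12]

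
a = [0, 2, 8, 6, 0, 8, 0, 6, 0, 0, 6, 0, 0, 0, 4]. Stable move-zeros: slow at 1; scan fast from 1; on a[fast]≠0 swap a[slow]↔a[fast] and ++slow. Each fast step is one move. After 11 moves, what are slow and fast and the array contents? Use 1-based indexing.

(s=1,f=1) a[fast]=0 → fast++
(s=1,f=2) a[fast]=2≠0 swap→a[1]=2 → slow++,fast++
(s=2,f=3) a[fast]=8≠0 swap→a[2]=8 → slow++,fast++
(s=3,f=4) a[fast]=6≠0 swap→a[3]=6 → slow++,fast++
(s=4,f=5) a[fast]=0 → fast++
(s=4,f=6) a[fast]=8≠0 swap→a[4]=8 → slow++,fast++
(s=5,f=7) a[fast]=0 → fast++
(s=5,f=8) a[fast]=6≠0 swap→a[5]=6 → slow++,fast++
(s=6,f=9) a[fast]=0 → fast++
(s=6,f=10) a[fast]=0 → fast++
(s=6,f=11) a[fast]=6≠0 swap→a[6]=6 → slow++,fast++

slow=7, fast=12, a=[2, 8, 6, 8, 6, 6, 0, 0, 0, 0, 0, 0, 0, 0, 4]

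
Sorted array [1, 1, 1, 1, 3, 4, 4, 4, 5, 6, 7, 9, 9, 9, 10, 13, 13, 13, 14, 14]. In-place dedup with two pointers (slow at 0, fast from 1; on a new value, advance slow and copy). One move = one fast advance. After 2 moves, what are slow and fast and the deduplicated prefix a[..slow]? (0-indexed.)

slow=0 fast=1: a[fast]=1=a[slow] dup, fast++
slow=0 fast=2: a[fast]=1=a[slow] dup, fast++

slow=0, fast=3, prefix=[1]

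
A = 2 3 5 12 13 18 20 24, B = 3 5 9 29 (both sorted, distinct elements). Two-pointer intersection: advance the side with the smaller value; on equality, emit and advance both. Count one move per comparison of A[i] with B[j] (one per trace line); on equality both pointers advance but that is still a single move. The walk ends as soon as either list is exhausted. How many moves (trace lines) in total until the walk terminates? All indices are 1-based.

i=1 j=1: 2<3, i++
i=2 j=1: 3==3 emit, i++,j++
i=3 j=2: 5==5 emit, i++,j++
i=4 j=3: 12>9, j++
i=4 j=4: 12<29, i++
i=5 j=4: 13<29, i++
i=6 j=4: 18<29, i++
i=7 j=4: 20<29, i++
i=8 j=4: 24<29, i++

9 moves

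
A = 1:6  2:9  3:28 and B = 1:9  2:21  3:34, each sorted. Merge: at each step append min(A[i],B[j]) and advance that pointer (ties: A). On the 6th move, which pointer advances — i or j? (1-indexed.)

[i=1,j=1] A[i]=6<=B[j]=9 take 6 → i++
[i=2,j=1] A[i]=9<=B[j]=9 take 9 → i++
[i=3,j=1] A[i]=28>B[j]=9 take 9 → j++
[i=3,j=2] A[i]=28>B[j]=21 take 21 → j++
[i=3,j=3] A[i]=28<=B[j]=34 take 28 → i++
[i=4,j=3] A done, take B[j]=34 → j++

j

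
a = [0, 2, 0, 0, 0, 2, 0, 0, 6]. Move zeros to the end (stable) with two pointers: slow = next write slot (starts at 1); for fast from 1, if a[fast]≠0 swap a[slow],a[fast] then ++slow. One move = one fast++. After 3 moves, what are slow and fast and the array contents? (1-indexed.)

(s=1,f=1) a[fast]=0 → fast++
(s=1,f=2) a[fast]=2≠0 swap→a[1]=2 → slow++,fast++
(s=2,f=3) a[fast]=0 → fast++

slow=2, fast=4, a=[2, 0, 0, 0, 0, 2, 0, 0, 6]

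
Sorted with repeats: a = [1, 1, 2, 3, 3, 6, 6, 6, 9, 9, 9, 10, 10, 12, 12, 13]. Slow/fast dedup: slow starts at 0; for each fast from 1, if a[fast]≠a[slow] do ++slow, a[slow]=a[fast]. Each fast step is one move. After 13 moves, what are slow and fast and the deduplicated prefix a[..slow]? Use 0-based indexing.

slow=0 fast=1: a[fast]=1=a[slow] dup, fast++
slow=0 fast=2: a[fast]=2≠a[slow]=1 write a[1]=2, slow++,fast++
slow=1 fast=3: a[fast]=3≠a[slow]=2 write a[2]=3, slow++,fast++
slow=2 fast=4: a[fast]=3=a[slow] dup, fast++
slow=2 fast=5: a[fast]=6≠a[slow]=3 write a[3]=6, slow++,fast++
slow=3 fast=6: a[fast]=6=a[slow] dup, fast++
slow=3 fast=7: a[fast]=6=a[slow] dup, fast++
slow=3 fast=8: a[fast]=9≠a[slow]=6 write a[4]=9, slow++,fast++
slow=4 fast=9: a[fast]=9=a[slow] dup, fast++
slow=4 fast=10: a[fast]=9=a[slow] dup, fast++
slow=4 fast=11: a[fast]=10≠a[slow]=9 write a[5]=10, slow++,fast++
slow=5 fast=12: a[fast]=10=a[slow] dup, fast++
slow=5 fast=13: a[fast]=12≠a[slow]=10 write a[6]=12, slow++,fast++

slow=6, fast=14, prefix=[1, 2, 3, 6, 9, 10, 12]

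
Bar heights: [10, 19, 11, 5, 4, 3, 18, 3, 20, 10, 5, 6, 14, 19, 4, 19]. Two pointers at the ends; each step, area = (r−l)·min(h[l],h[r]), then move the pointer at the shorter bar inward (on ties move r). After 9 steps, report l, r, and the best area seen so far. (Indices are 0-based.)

l=2, r=8, best area=266

[0,15] min(10,19)*15=150 best=150 * → l++
[1,15] min(19,19)*14=266 best=266 * → r--
[1,14] min(19,4)*13=52 best=266 → r--
[1,13] min(19,19)*12=228 best=266 → r--
[1,12] min(19,14)*11=154 best=266 → r--
[1,11] min(19,6)*10=60 best=266 → r--
[1,10] min(19,5)*9=45 best=266 → r--
[1,9] min(19,10)*8=80 best=266 → r--
[1,8] min(19,20)*7=133 best=266 → l++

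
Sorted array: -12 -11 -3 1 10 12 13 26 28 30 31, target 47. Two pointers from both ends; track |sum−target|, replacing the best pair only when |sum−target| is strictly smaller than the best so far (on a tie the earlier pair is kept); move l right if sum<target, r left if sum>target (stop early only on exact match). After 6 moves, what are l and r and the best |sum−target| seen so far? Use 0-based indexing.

l=6, r=10, best |Δ|=4

[0,10] -12+31=19 d=28 * → l++
[1,10] -11+31=20 d=27 * → l++
[2,10] -3+31=28 d=19 * → l++
[3,10] 1+31=32 d=15 * → l++
[4,10] 10+31=41 d=6 * → l++
[5,10] 12+31=43 d=4 * → l++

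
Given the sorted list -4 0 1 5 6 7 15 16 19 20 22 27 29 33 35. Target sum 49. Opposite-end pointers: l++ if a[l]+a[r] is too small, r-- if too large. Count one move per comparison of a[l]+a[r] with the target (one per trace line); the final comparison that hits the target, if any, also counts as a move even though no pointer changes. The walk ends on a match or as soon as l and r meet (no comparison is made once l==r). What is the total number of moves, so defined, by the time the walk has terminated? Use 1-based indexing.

l=1 r=15: -4+35=31 <49, l++
l=2 r=15: 0+35=35 <49, l++
l=3 r=15: 1+35=36 <49, l++
l=4 r=15: 5+35=40 <49, l++
l=5 r=15: 6+35=41 <49, l++
l=6 r=15: 7+35=42 <49, l++
l=7 r=15: 15+35=50 >49, r--
l=7 r=14: 15+33=48 <49, l++
l=8 r=14: 16+33=49, found

9 moves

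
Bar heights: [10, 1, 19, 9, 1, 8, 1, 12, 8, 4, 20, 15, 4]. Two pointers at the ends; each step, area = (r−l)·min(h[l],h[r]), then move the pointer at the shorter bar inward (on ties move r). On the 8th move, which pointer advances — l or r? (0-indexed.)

l

[0,12] min(10,4)*12=48 best=48 * → r--
[0,11] min(10,15)*11=110 best=110 * → l++
[1,11] min(1,15)*10=10 best=110 → l++
[2,11] min(19,15)*9=135 best=135 * → r--
[2,10] min(19,20)*8=152 best=152 * → l++
[3,10] min(9,20)*7=63 best=152 → l++
[4,10] min(1,20)*6=6 best=152 → l++
[5,10] min(8,20)*5=40 best=152 → l++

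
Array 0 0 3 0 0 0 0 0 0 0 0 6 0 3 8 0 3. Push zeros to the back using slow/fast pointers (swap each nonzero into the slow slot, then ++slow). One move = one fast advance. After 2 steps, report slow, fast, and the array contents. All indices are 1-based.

slow=1, fast=3, a=[0, 0, 3, 0, 0, 0, 0, 0, 0, 0, 0, 6, 0, 3, 8, 0, 3]

(s=1,f=1) a[fast]=0 → fast++
(s=1,f=2) a[fast]=0 → fast++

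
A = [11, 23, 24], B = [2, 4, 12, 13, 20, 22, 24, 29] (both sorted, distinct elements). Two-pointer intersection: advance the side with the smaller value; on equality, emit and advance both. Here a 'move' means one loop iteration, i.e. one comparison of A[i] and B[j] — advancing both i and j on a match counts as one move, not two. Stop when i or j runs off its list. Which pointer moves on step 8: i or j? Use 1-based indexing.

i=1 j=1: 11>2, j++
i=1 j=2: 11>4, j++
i=1 j=3: 11<12, i++
i=2 j=3: 23>12, j++
i=2 j=4: 23>13, j++
i=2 j=5: 23>20, j++
i=2 j=6: 23>22, j++
i=2 j=7: 23<24, i++

i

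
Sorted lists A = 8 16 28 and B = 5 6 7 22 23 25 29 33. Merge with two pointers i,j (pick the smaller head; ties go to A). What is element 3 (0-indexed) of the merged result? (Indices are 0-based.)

merged[3] = 8

i=0 j=0: A[i]=8>B[j]=5 take 5, j++
i=0 j=1: A[i]=8>B[j]=6 take 6, j++
i=0 j=2: A[i]=8>B[j]=7 take 7, j++
i=0 j=3: A[i]=8<=B[j]=22 take 8, i++
i=1 j=3: A[i]=16<=B[j]=22 take 16, i++
i=2 j=3: A[i]=28>B[j]=22 take 22, j++
i=2 j=4: A[i]=28>B[j]=23 take 23, j++
i=2 j=5: A[i]=28>B[j]=25 take 25, j++
i=2 j=6: A[i]=28<=B[j]=29 take 28, i++
i=3 j=6: A done, take B[j]=29, j++
i=3 j=7: A done, take B[j]=33, j++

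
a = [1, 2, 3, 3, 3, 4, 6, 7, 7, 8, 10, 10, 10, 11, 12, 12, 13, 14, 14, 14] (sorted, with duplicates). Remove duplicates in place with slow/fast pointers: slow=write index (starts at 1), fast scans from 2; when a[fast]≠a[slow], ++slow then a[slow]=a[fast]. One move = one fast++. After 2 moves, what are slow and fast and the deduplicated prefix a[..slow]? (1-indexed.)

slow=3, fast=4, prefix=[1, 2, 3]

(s=1,f=2) a[fast]=2≠a[slow]=1 write a[2]=2 → slow++,fast++
(s=2,f=3) a[fast]=3≠a[slow]=2 write a[3]=3 → slow++,fast++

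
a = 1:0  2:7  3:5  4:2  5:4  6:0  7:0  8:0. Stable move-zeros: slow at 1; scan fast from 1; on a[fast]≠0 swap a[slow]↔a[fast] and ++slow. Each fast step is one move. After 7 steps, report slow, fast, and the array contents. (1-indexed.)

slow=1 fast=1: a[fast]=0, fast++
slow=1 fast=2: a[fast]=7≠0 swap→a[1]=7, slow++,fast++
slow=2 fast=3: a[fast]=5≠0 swap→a[2]=5, slow++,fast++
slow=3 fast=4: a[fast]=2≠0 swap→a[3]=2, slow++,fast++
slow=4 fast=5: a[fast]=4≠0 swap→a[4]=4, slow++,fast++
slow=5 fast=6: a[fast]=0, fast++
slow=5 fast=7: a[fast]=0, fast++

slow=5, fast=8, a=[7, 5, 2, 4, 0, 0, 0, 0]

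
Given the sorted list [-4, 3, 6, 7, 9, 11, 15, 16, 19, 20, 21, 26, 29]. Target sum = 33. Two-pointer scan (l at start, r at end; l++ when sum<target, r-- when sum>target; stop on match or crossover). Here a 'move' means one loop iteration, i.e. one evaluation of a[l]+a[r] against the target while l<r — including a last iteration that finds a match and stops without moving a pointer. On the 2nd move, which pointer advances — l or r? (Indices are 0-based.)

l

l=0 r=12: -4+29=25 <33, l++
l=1 r=12: 3+29=32 <33, l++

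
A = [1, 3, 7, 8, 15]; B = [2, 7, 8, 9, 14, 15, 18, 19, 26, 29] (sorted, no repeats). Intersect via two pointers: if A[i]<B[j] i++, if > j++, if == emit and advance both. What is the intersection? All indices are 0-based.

[i=0,j=0] 1<2 → i++
[i=1,j=0] 3>2 → j++
[i=1,j=1] 3<7 → i++
[i=2,j=1] 7==7 emit → i++,j++
[i=3,j=2] 8==8 emit → i++,j++
[i=4,j=3] 15>9 → j++
[i=4,j=4] 15>14 → j++
[i=4,j=5] 15==15 emit → i++,j++

intersection = [7, 8, 15]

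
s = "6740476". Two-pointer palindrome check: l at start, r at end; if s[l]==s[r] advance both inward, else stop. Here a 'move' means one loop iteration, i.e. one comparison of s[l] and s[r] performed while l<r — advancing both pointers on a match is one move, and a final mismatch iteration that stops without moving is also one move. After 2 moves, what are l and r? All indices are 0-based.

l=0 r=6: '6'=='6', l++,r--
l=1 r=5: '7'=='7', l++,r--

l=2, r=4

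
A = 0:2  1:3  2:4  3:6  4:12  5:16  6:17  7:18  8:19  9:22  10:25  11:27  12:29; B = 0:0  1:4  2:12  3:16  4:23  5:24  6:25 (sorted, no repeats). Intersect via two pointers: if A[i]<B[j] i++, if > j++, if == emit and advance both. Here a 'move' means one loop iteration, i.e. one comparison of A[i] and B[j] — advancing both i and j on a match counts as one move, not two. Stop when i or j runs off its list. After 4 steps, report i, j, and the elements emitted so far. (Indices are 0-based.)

[i=0,j=0] 2>0 → j++
[i=0,j=1] 2<4 → i++
[i=1,j=1] 3<4 → i++
[i=2,j=1] 4==4 emit → i++,j++

i=3, j=2, emitted=[4]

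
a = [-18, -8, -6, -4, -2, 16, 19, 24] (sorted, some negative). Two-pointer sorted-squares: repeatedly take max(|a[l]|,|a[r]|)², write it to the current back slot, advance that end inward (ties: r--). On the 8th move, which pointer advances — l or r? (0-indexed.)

r

l=0 r=7: |-18|<=|24| out[7]=576, r--
l=0 r=6: |-18|<=|19| out[6]=361, r--
l=0 r=5: |-18|>|16| out[5]=324, l++
l=1 r=5: |-8|<=|16| out[4]=256, r--
l=1 r=4: |-8|>|-2| out[3]=64, l++
l=2 r=4: |-6|>|-2| out[2]=36, l++
l=3 r=4: |-4|>|-2| out[1]=16, l++
l=4 r=4: |-2|<=|-2| out[0]=4, r--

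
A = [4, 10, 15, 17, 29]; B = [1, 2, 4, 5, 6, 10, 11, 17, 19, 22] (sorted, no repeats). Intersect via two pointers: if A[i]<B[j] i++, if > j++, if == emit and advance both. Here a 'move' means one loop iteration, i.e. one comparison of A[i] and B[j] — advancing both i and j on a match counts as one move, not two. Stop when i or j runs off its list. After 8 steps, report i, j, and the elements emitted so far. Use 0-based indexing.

i=3, j=7, emitted=[4, 10]

[i=0,j=0] 4>1 → j++
[i=0,j=1] 4>2 → j++
[i=0,j=2] 4==4 emit → i++,j++
[i=1,j=3] 10>5 → j++
[i=1,j=4] 10>6 → j++
[i=1,j=5] 10==10 emit → i++,j++
[i=2,j=6] 15>11 → j++
[i=2,j=7] 15<17 → i++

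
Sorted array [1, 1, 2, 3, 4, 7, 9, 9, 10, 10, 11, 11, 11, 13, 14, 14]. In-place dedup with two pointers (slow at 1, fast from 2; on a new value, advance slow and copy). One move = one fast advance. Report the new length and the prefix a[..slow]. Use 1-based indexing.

slow=1 fast=2: a[fast]=1=a[slow] dup, fast++
slow=1 fast=3: a[fast]=2≠a[slow]=1 write a[2]=2, slow++,fast++
slow=2 fast=4: a[fast]=3≠a[slow]=2 write a[3]=3, slow++,fast++
slow=3 fast=5: a[fast]=4≠a[slow]=3 write a[4]=4, slow++,fast++
slow=4 fast=6: a[fast]=7≠a[slow]=4 write a[5]=7, slow++,fast++
slow=5 fast=7: a[fast]=9≠a[slow]=7 write a[6]=9, slow++,fast++
slow=6 fast=8: a[fast]=9=a[slow] dup, fast++
slow=6 fast=9: a[fast]=10≠a[slow]=9 write a[7]=10, slow++,fast++
slow=7 fast=10: a[fast]=10=a[slow] dup, fast++
slow=7 fast=11: a[fast]=11≠a[slow]=10 write a[8]=11, slow++,fast++
slow=8 fast=12: a[fast]=11=a[slow] dup, fast++
slow=8 fast=13: a[fast]=11=a[slow] dup, fast++
slow=8 fast=14: a[fast]=13≠a[slow]=11 write a[9]=13, slow++,fast++
slow=9 fast=15: a[fast]=14≠a[slow]=13 write a[10]=14, slow++,fast++
slow=10 fast=16: a[fast]=14=a[slow] dup, fast++

length 10; prefix = [1, 2, 3, 4, 7, 9, 10, 11, 13, 14]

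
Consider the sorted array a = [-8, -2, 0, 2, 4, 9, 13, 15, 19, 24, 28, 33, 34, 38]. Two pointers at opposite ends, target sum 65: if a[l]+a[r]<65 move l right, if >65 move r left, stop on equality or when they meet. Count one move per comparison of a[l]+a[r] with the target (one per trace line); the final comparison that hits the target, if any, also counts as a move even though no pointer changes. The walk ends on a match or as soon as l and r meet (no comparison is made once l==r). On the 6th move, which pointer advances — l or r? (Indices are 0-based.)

l

[0,13] -8+38=30 <65 → l++
[1,13] -2+38=36 <65 → l++
[2,13] 0+38=38 <65 → l++
[3,13] 2+38=40 <65 → l++
[4,13] 4+38=42 <65 → l++
[5,13] 9+38=47 <65 → l++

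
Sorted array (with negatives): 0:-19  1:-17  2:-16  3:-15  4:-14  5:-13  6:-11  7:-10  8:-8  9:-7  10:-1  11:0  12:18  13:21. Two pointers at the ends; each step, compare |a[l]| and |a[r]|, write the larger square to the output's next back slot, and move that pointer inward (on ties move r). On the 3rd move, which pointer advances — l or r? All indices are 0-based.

l=0 r=13: |-19|<=|21| out[13]=441, r--
l=0 r=12: |-19|>|18| out[12]=361, l++
l=1 r=12: |-17|<=|18| out[11]=324, r--

r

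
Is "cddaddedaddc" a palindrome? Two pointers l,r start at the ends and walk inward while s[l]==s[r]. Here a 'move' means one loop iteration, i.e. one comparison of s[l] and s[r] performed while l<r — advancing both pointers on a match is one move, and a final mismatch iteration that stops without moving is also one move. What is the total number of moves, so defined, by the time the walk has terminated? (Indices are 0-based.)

[0,11] 'c'=='c' → l++,r--
[1,10] 'd'=='d' → l++,r--
[2,9] 'd'=='d' → l++,r--
[3,8] 'a'=='a' → l++,r--
[4,7] 'd'=='d' → l++,r--
[5,6] 'd'!='e' → stop

6 moves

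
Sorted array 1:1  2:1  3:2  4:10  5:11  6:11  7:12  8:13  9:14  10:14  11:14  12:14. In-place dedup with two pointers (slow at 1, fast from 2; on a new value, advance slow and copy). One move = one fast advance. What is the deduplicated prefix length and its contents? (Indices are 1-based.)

length 7; prefix = [1, 2, 10, 11, 12, 13, 14]

(s=1,f=2) a[fast]=1=a[slow] dup → fast++
(s=1,f=3) a[fast]=2≠a[slow]=1 write a[2]=2 → slow++,fast++
(s=2,f=4) a[fast]=10≠a[slow]=2 write a[3]=10 → slow++,fast++
(s=3,f=5) a[fast]=11≠a[slow]=10 write a[4]=11 → slow++,fast++
(s=4,f=6) a[fast]=11=a[slow] dup → fast++
(s=4,f=7) a[fast]=12≠a[slow]=11 write a[5]=12 → slow++,fast++
(s=5,f=8) a[fast]=13≠a[slow]=12 write a[6]=13 → slow++,fast++
(s=6,f=9) a[fast]=14≠a[slow]=13 write a[7]=14 → slow++,fast++
(s=7,f=10) a[fast]=14=a[slow] dup → fast++
(s=7,f=11) a[fast]=14=a[slow] dup → fast++
(s=7,f=12) a[fast]=14=a[slow] dup → fast++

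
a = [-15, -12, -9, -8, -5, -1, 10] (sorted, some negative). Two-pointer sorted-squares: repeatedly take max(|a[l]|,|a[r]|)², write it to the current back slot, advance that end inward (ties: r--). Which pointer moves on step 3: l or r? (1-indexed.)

r

l=1 r=7: |-15|>|10| out[7]=225, l++
l=2 r=7: |-12|>|10| out[6]=144, l++
l=3 r=7: |-9|<=|10| out[5]=100, r--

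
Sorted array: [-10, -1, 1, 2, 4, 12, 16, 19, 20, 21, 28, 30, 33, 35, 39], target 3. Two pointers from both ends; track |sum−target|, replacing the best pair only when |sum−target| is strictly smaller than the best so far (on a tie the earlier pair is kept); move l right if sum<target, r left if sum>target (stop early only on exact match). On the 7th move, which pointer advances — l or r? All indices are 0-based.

r

[0,14] -10+39=29 d=26 * → r--
[0,13] -10+35=25 d=22 * → r--
[0,12] -10+33=23 d=20 * → r--
[0,11] -10+30=20 d=17 * → r--
[0,10] -10+28=18 d=15 * → r--
[0,9] -10+21=11 d=8 * → r--
[0,8] -10+20=10 d=7 * → r--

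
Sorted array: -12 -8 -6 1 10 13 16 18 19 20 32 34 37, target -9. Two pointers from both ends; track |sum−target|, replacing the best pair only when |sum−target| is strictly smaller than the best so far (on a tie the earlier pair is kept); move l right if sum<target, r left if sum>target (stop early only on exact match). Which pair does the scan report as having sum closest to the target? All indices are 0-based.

l=0 r=12: -12+37=25 d=34 *, r--
l=0 r=11: -12+34=22 d=31 *, r--
l=0 r=10: -12+32=20 d=29 *, r--
l=0 r=9: -12+20=8 d=17 *, r--
l=0 r=8: -12+19=7 d=16 *, r--
l=0 r=7: -12+18=6 d=15 *, r--
l=0 r=6: -12+16=4 d=13 *, r--
l=0 r=5: -12+13=1 d=10 *, r--
l=0 r=4: -12+10=-2 d=7 *, r--
l=0 r=3: -12+1=-11 d=2 *, l++
l=1 r=3: -8+1=-7 d=2, r--
l=1 r=2: -8+-6=-14 d=5, l++

pair (-12, 1) with sum -11 (|Δ|=2)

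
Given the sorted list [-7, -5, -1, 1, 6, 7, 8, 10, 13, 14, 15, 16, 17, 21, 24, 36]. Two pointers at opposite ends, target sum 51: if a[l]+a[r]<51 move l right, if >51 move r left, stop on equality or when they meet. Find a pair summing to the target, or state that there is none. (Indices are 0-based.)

(15, 36)

[0,15] -7+36=29 <51 → l++
[1,15] -5+36=31 <51 → l++
[2,15] -1+36=35 <51 → l++
[3,15] 1+36=37 <51 → l++
[4,15] 6+36=42 <51 → l++
[5,15] 7+36=43 <51 → l++
[6,15] 8+36=44 <51 → l++
[7,15] 10+36=46 <51 → l++
[8,15] 13+36=49 <51 → l++
[9,15] 14+36=50 <51 → l++
[10,15] 15+36=51 → found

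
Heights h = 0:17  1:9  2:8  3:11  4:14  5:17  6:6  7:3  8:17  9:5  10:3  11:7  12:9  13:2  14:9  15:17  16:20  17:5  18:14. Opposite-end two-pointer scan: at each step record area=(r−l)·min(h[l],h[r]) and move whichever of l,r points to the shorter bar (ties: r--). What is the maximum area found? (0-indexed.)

l=0 r=18: min(17,14)*18=252 best=252 *, r--
l=0 r=17: min(17,5)*17=85 best=252, r--
l=0 r=16: min(17,20)*16=272 best=272 *, l++
l=1 r=16: min(9,20)*15=135 best=272, l++
l=2 r=16: min(8,20)*14=112 best=272, l++
l=3 r=16: min(11,20)*13=143 best=272, l++
l=4 r=16: min(14,20)*12=168 best=272, l++
l=5 r=16: min(17,20)*11=187 best=272, l++
l=6 r=16: min(6,20)*10=60 best=272, l++
l=7 r=16: min(3,20)*9=27 best=272, l++
l=8 r=16: min(17,20)*8=136 best=272, l++
l=9 r=16: min(5,20)*7=35 best=272, l++
l=10 r=16: min(3,20)*6=18 best=272, l++
l=11 r=16: min(7,20)*5=35 best=272, l++
l=12 r=16: min(9,20)*4=36 best=272, l++
l=13 r=16: min(2,20)*3=6 best=272, l++
l=14 r=16: min(9,20)*2=18 best=272, l++
l=15 r=16: min(17,20)*1=17 best=272, l++

max area = 272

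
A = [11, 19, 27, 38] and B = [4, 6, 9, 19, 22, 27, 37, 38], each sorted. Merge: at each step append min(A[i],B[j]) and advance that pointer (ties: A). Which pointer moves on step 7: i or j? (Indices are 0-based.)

i=0 j=0: A[i]=11>B[j]=4 take 4, j++
i=0 j=1: A[i]=11>B[j]=6 take 6, j++
i=0 j=2: A[i]=11>B[j]=9 take 9, j++
i=0 j=3: A[i]=11<=B[j]=19 take 11, i++
i=1 j=3: A[i]=19<=B[j]=19 take 19, i++
i=2 j=3: A[i]=27>B[j]=19 take 19, j++
i=2 j=4: A[i]=27>B[j]=22 take 22, j++

j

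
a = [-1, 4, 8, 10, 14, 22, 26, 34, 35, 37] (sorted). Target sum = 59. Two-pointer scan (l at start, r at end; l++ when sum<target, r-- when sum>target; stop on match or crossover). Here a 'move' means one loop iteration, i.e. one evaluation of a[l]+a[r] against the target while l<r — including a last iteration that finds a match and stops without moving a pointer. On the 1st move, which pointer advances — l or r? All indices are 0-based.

l

[0,9] -1+37=36 <59 → l++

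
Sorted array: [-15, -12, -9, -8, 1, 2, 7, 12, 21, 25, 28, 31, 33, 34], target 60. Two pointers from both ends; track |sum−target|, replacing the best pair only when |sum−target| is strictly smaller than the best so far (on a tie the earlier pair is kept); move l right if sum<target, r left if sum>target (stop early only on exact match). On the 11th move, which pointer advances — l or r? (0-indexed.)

[0,13] -15+34=19 d=41 * → l++
[1,13] -12+34=22 d=38 * → l++
[2,13] -9+34=25 d=35 * → l++
[3,13] -8+34=26 d=34 * → l++
[4,13] 1+34=35 d=25 * → l++
[5,13] 2+34=36 d=24 * → l++
[6,13] 7+34=41 d=19 * → l++
[7,13] 12+34=46 d=14 * → l++
[8,13] 21+34=55 d=5 * → l++
[9,13] 25+34=59 d=1 * → l++
[10,13] 28+34=62 d=2 → r--

r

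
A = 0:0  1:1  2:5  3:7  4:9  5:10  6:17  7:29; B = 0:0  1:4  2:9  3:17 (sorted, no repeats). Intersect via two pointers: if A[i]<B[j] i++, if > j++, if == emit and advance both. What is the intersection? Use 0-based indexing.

intersection = [0, 9, 17]

[i=0,j=0] 0==0 emit → i++,j++
[i=1,j=1] 1<4 → i++
[i=2,j=1] 5>4 → j++
[i=2,j=2] 5<9 → i++
[i=3,j=2] 7<9 → i++
[i=4,j=2] 9==9 emit → i++,j++
[i=5,j=3] 10<17 → i++
[i=6,j=3] 17==17 emit → i++,j++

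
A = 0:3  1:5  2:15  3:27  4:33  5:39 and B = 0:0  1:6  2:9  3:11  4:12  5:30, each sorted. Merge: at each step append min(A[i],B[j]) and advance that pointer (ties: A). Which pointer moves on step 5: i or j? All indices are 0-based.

i=0 j=0: A[i]=3>B[j]=0 take 0, j++
i=0 j=1: A[i]=3<=B[j]=6 take 3, i++
i=1 j=1: A[i]=5<=B[j]=6 take 5, i++
i=2 j=1: A[i]=15>B[j]=6 take 6, j++
i=2 j=2: A[i]=15>B[j]=9 take 9, j++

j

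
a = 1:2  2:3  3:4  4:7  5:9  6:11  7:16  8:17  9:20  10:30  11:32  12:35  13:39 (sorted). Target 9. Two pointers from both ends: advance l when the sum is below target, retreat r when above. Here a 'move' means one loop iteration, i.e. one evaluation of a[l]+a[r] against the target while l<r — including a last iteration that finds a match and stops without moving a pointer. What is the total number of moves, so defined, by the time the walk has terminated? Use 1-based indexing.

10 moves

[1,13] 2+39=41 >9 → r--
[1,12] 2+35=37 >9 → r--
[1,11] 2+32=34 >9 → r--
[1,10] 2+30=32 >9 → r--
[1,9] 2+20=22 >9 → r--
[1,8] 2+17=19 >9 → r--
[1,7] 2+16=18 >9 → r--
[1,6] 2+11=13 >9 → r--
[1,5] 2+9=11 >9 → r--
[1,4] 2+7=9 → found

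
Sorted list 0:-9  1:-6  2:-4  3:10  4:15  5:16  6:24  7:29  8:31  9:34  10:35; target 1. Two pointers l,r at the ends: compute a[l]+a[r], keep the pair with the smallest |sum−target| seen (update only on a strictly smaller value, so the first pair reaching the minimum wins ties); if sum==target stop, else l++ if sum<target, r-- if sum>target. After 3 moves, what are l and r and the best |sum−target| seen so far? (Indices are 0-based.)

l=0, r=7, best |Δ|=21

l=0 r=10: -9+35=26 d=25 *, r--
l=0 r=9: -9+34=25 d=24 *, r--
l=0 r=8: -9+31=22 d=21 *, r--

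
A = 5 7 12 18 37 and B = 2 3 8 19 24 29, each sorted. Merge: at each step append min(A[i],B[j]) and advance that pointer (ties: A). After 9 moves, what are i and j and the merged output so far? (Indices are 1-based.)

i=5, j=6, merged so far=[2, 3, 5, 7, 8, 12, 18, 19, 24]

i=1 j=1: A[i]=5>B[j]=2 take 2, j++
i=1 j=2: A[i]=5>B[j]=3 take 3, j++
i=1 j=3: A[i]=5<=B[j]=8 take 5, i++
i=2 j=3: A[i]=7<=B[j]=8 take 7, i++
i=3 j=3: A[i]=12>B[j]=8 take 8, j++
i=3 j=4: A[i]=12<=B[j]=19 take 12, i++
i=4 j=4: A[i]=18<=B[j]=19 take 18, i++
i=5 j=4: A[i]=37>B[j]=19 take 19, j++
i=5 j=5: A[i]=37>B[j]=24 take 24, j++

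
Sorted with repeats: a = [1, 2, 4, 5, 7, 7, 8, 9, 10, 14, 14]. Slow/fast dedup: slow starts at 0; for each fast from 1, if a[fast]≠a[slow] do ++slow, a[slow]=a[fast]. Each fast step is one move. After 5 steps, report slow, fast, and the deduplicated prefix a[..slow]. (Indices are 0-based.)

(s=0,f=1) a[fast]=2≠a[slow]=1 write a[1]=2 → slow++,fast++
(s=1,f=2) a[fast]=4≠a[slow]=2 write a[2]=4 → slow++,fast++
(s=2,f=3) a[fast]=5≠a[slow]=4 write a[3]=5 → slow++,fast++
(s=3,f=4) a[fast]=7≠a[slow]=5 write a[4]=7 → slow++,fast++
(s=4,f=5) a[fast]=7=a[slow] dup → fast++

slow=4, fast=6, prefix=[1, 2, 4, 5, 7]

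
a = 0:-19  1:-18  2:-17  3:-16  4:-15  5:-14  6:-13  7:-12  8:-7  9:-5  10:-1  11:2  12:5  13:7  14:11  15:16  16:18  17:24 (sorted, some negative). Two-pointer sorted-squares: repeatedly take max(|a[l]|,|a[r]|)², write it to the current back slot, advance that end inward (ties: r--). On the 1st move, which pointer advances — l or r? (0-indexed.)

r

[0,17] |-19|<=|24| out[17]=576 → r--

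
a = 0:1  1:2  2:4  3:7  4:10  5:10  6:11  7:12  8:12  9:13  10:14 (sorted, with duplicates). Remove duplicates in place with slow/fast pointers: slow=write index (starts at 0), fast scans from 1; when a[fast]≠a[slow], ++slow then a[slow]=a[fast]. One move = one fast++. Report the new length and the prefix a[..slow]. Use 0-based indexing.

slow=0 fast=1: a[fast]=2≠a[slow]=1 write a[1]=2, slow++,fast++
slow=1 fast=2: a[fast]=4≠a[slow]=2 write a[2]=4, slow++,fast++
slow=2 fast=3: a[fast]=7≠a[slow]=4 write a[3]=7, slow++,fast++
slow=3 fast=4: a[fast]=10≠a[slow]=7 write a[4]=10, slow++,fast++
slow=4 fast=5: a[fast]=10=a[slow] dup, fast++
slow=4 fast=6: a[fast]=11≠a[slow]=10 write a[5]=11, slow++,fast++
slow=5 fast=7: a[fast]=12≠a[slow]=11 write a[6]=12, slow++,fast++
slow=6 fast=8: a[fast]=12=a[slow] dup, fast++
slow=6 fast=9: a[fast]=13≠a[slow]=12 write a[7]=13, slow++,fast++
slow=7 fast=10: a[fast]=14≠a[slow]=13 write a[8]=14, slow++,fast++

length 9; prefix = [1, 2, 4, 7, 10, 11, 12, 13, 14]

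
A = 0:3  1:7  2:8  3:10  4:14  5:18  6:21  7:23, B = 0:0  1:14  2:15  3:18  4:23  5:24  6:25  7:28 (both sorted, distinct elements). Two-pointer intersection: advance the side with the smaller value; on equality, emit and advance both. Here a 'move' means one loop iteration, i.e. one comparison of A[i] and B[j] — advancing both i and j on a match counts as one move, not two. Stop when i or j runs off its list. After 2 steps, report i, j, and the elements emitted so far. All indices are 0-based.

i=0 j=0: 3>0, j++
i=0 j=1: 3<14, i++

i=1, j=1, emitted=[]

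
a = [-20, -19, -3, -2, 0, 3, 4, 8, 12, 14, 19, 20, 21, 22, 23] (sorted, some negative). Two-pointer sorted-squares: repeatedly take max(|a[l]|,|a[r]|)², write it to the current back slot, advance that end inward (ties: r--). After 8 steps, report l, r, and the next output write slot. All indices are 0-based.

l=2, r=8, next write slot=6

l=0 r=14: |-20|<=|23| out[14]=529, r--
l=0 r=13: |-20|<=|22| out[13]=484, r--
l=0 r=12: |-20|<=|21| out[12]=441, r--
l=0 r=11: |-20|<=|20| out[11]=400, r--
l=0 r=10: |-20|>|19| out[10]=400, l++
l=1 r=10: |-19|<=|19| out[9]=361, r--
l=1 r=9: |-19|>|14| out[8]=361, l++
l=2 r=9: |-3|<=|14| out[7]=196, r--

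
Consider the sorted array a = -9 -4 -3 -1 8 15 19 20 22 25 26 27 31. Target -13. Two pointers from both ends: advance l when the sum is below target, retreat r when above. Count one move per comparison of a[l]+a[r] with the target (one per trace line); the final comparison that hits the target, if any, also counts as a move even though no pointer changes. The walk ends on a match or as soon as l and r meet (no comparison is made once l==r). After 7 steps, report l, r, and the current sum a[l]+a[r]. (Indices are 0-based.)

l=0, r=5, sum=6

[0,12] -9+31=22 >-13 → r--
[0,11] -9+27=18 >-13 → r--
[0,10] -9+26=17 >-13 → r--
[0,9] -9+25=16 >-13 → r--
[0,8] -9+22=13 >-13 → r--
[0,7] -9+20=11 >-13 → r--
[0,6] -9+19=10 >-13 → r--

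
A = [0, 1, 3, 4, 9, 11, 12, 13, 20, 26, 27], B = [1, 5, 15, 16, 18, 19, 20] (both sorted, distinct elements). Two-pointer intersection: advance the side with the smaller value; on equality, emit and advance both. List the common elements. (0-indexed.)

intersection = [1, 20]

i=0 j=0: 0<1, i++
i=1 j=0: 1==1 emit, i++,j++
i=2 j=1: 3<5, i++
i=3 j=1: 4<5, i++
i=4 j=1: 9>5, j++
i=4 j=2: 9<15, i++
i=5 j=2: 11<15, i++
i=6 j=2: 12<15, i++
i=7 j=2: 13<15, i++
i=8 j=2: 20>15, j++
i=8 j=3: 20>16, j++
i=8 j=4: 20>18, j++
i=8 j=5: 20>19, j++
i=8 j=6: 20==20 emit, i++,j++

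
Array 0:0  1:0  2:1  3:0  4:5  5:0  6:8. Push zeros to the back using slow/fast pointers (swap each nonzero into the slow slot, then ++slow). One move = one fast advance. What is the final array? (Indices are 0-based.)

slow=0 fast=0: a[fast]=0, fast++
slow=0 fast=1: a[fast]=0, fast++
slow=0 fast=2: a[fast]=1≠0 swap→a[0]=1, slow++,fast++
slow=1 fast=3: a[fast]=0, fast++
slow=1 fast=4: a[fast]=5≠0 swap→a[1]=5, slow++,fast++
slow=2 fast=5: a[fast]=0, fast++
slow=2 fast=6: a[fast]=8≠0 swap→a[2]=8, slow++,fast++

[1, 5, 8, 0, 0, 0, 0]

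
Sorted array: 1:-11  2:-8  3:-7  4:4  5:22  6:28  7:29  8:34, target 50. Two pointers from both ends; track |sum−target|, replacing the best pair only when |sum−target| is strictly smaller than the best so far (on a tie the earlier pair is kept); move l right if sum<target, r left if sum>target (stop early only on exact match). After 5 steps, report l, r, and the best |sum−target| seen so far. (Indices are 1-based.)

l=1 r=8: -11+34=23 d=27 *, l++
l=2 r=8: -8+34=26 d=24 *, l++
l=3 r=8: -7+34=27 d=23 *, l++
l=4 r=8: 4+34=38 d=12 *, l++
l=5 r=8: 22+34=56 d=6 *, r--

l=5, r=7, best |Δ|=6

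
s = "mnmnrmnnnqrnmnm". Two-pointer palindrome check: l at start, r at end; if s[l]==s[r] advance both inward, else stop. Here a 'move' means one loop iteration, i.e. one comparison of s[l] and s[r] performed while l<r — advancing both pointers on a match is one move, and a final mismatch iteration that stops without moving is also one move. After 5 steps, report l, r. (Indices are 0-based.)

l=0 r=14: 'm'=='m', l++,r--
l=1 r=13: 'n'=='n', l++,r--
l=2 r=12: 'm'=='m', l++,r--
l=3 r=11: 'n'=='n', l++,r--
l=4 r=10: 'r'=='r', l++,r--

l=5, r=9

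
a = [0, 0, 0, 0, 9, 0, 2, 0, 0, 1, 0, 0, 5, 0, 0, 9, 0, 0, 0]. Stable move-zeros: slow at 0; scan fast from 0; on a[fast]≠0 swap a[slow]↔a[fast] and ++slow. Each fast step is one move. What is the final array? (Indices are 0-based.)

slow=0 fast=0: a[fast]=0, fast++
slow=0 fast=1: a[fast]=0, fast++
slow=0 fast=2: a[fast]=0, fast++
slow=0 fast=3: a[fast]=0, fast++
slow=0 fast=4: a[fast]=9≠0 swap→a[0]=9, slow++,fast++
slow=1 fast=5: a[fast]=0, fast++
slow=1 fast=6: a[fast]=2≠0 swap→a[1]=2, slow++,fast++
slow=2 fast=7: a[fast]=0, fast++
slow=2 fast=8: a[fast]=0, fast++
slow=2 fast=9: a[fast]=1≠0 swap→a[2]=1, slow++,fast++
slow=3 fast=10: a[fast]=0, fast++
slow=3 fast=11: a[fast]=0, fast++
slow=3 fast=12: a[fast]=5≠0 swap→a[3]=5, slow++,fast++
slow=4 fast=13: a[fast]=0, fast++
slow=4 fast=14: a[fast]=0, fast++
slow=4 fast=15: a[fast]=9≠0 swap→a[4]=9, slow++,fast++
slow=5 fast=16: a[fast]=0, fast++
slow=5 fast=17: a[fast]=0, fast++
slow=5 fast=18: a[fast]=0, fast++

[9, 2, 1, 5, 9, 0, 0, 0, 0, 0, 0, 0, 0, 0, 0, 0, 0, 0, 0]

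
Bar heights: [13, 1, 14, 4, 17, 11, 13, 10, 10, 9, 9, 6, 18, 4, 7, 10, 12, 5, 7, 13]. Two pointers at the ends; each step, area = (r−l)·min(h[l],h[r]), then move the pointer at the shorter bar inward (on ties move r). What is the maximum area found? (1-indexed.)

max area = 247

l=1 r=20: min(13,13)*19=247 best=247 *, r--
l=1 r=19: min(13,7)*18=126 best=247, r--
l=1 r=18: min(13,5)*17=85 best=247, r--
l=1 r=17: min(13,12)*16=192 best=247, r--
l=1 r=16: min(13,10)*15=150 best=247, r--
l=1 r=15: min(13,7)*14=98 best=247, r--
l=1 r=14: min(13,4)*13=52 best=247, r--
l=1 r=13: min(13,18)*12=156 best=247, l++
l=2 r=13: min(1,18)*11=11 best=247, l++
l=3 r=13: min(14,18)*10=140 best=247, l++
l=4 r=13: min(4,18)*9=36 best=247, l++
l=5 r=13: min(17,18)*8=136 best=247, l++
l=6 r=13: min(11,18)*7=77 best=247, l++
l=7 r=13: min(13,18)*6=78 best=247, l++
l=8 r=13: min(10,18)*5=50 best=247, l++
l=9 r=13: min(10,18)*4=40 best=247, l++
l=10 r=13: min(9,18)*3=27 best=247, l++
l=11 r=13: min(9,18)*2=18 best=247, l++
l=12 r=13: min(6,18)*1=6 best=247, l++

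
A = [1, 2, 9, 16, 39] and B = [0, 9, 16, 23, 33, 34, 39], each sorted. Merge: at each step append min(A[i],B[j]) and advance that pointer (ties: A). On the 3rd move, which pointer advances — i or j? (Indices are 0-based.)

i=0 j=0: A[i]=1>B[j]=0 take 0, j++
i=0 j=1: A[i]=1<=B[j]=9 take 1, i++
i=1 j=1: A[i]=2<=B[j]=9 take 2, i++

i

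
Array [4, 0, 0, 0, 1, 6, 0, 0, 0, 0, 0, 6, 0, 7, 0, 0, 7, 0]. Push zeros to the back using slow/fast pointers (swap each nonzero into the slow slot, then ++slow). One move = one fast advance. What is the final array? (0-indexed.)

slow=0 fast=0: a[fast]=4≠0 swap→a[0]=4, slow++,fast++
slow=1 fast=1: a[fast]=0, fast++
slow=1 fast=2: a[fast]=0, fast++
slow=1 fast=3: a[fast]=0, fast++
slow=1 fast=4: a[fast]=1≠0 swap→a[1]=1, slow++,fast++
slow=2 fast=5: a[fast]=6≠0 swap→a[2]=6, slow++,fast++
slow=3 fast=6: a[fast]=0, fast++
slow=3 fast=7: a[fast]=0, fast++
slow=3 fast=8: a[fast]=0, fast++
slow=3 fast=9: a[fast]=0, fast++
slow=3 fast=10: a[fast]=0, fast++
slow=3 fast=11: a[fast]=6≠0 swap→a[3]=6, slow++,fast++
slow=4 fast=12: a[fast]=0, fast++
slow=4 fast=13: a[fast]=7≠0 swap→a[4]=7, slow++,fast++
slow=5 fast=14: a[fast]=0, fast++
slow=5 fast=15: a[fast]=0, fast++
slow=5 fast=16: a[fast]=7≠0 swap→a[5]=7, slow++,fast++
slow=6 fast=17: a[fast]=0, fast++

[4, 1, 6, 6, 7, 7, 0, 0, 0, 0, 0, 0, 0, 0, 0, 0, 0, 0]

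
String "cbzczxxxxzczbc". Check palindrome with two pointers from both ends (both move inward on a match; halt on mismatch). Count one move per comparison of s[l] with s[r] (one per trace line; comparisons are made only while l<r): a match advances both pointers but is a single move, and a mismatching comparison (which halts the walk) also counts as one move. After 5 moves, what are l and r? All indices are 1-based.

l=1 r=14: 'c'=='c', l++,r--
l=2 r=13: 'b'=='b', l++,r--
l=3 r=12: 'z'=='z', l++,r--
l=4 r=11: 'c'=='c', l++,r--
l=5 r=10: 'z'=='z', l++,r--

l=6, r=9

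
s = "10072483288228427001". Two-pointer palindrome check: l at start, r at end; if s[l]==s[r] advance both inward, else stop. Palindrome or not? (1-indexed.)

l=1 r=20: '1'=='1', l++,r--
l=2 r=19: '0'=='0', l++,r--
l=3 r=18: '0'=='0', l++,r--
l=4 r=17: '7'=='7', l++,r--
l=5 r=16: '2'=='2', l++,r--
l=6 r=15: '4'=='4', l++,r--
l=7 r=14: '8'=='8', l++,r--
l=8 r=13: '3'!='2', stop

not a palindrome (mismatch at 8,13)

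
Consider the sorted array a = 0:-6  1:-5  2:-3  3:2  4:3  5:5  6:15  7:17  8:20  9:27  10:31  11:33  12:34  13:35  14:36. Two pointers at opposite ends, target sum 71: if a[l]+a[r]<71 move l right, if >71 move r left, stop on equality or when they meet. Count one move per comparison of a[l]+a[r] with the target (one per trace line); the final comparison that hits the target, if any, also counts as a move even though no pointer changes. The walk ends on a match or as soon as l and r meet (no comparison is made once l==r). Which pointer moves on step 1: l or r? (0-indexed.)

l

[0,14] -6+36=30 <71 → l++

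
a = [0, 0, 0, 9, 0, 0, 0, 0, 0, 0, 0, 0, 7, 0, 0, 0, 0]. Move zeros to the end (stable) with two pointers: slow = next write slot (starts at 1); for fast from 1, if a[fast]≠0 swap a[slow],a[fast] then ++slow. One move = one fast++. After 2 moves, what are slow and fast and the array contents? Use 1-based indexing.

slow=1 fast=1: a[fast]=0, fast++
slow=1 fast=2: a[fast]=0, fast++

slow=1, fast=3, a=[0, 0, 0, 9, 0, 0, 0, 0, 0, 0, 0, 0, 7, 0, 0, 0, 0]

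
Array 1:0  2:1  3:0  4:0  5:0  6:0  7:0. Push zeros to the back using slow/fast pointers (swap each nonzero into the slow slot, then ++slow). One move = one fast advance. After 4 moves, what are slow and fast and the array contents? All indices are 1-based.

(s=1,f=1) a[fast]=0 → fast++
(s=1,f=2) a[fast]=1≠0 swap→a[1]=1 → slow++,fast++
(s=2,f=3) a[fast]=0 → fast++
(s=2,f=4) a[fast]=0 → fast++

slow=2, fast=5, a=[1, 0, 0, 0, 0, 0, 0]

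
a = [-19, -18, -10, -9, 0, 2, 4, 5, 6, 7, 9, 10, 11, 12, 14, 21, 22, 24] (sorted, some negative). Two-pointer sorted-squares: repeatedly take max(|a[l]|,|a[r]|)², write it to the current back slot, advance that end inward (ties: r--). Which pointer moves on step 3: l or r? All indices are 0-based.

r

[0,17] |-19|<=|24| out[17]=576 → r--
[0,16] |-19|<=|22| out[16]=484 → r--
[0,15] |-19|<=|21| out[15]=441 → r--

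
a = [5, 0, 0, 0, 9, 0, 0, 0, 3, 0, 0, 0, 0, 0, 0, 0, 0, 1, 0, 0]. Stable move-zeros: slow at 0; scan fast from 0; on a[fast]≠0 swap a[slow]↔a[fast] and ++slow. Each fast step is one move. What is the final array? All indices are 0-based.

[5, 9, 3, 1, 0, 0, 0, 0, 0, 0, 0, 0, 0, 0, 0, 0, 0, 0, 0, 0]

(s=0,f=0) a[fast]=5≠0 swap→a[0]=5 → slow++,fast++
(s=1,f=1) a[fast]=0 → fast++
(s=1,f=2) a[fast]=0 → fast++
(s=1,f=3) a[fast]=0 → fast++
(s=1,f=4) a[fast]=9≠0 swap→a[1]=9 → slow++,fast++
(s=2,f=5) a[fast]=0 → fast++
(s=2,f=6) a[fast]=0 → fast++
(s=2,f=7) a[fast]=0 → fast++
(s=2,f=8) a[fast]=3≠0 swap→a[2]=3 → slow++,fast++
(s=3,f=9) a[fast]=0 → fast++
(s=3,f=10) a[fast]=0 → fast++
(s=3,f=11) a[fast]=0 → fast++
(s=3,f=12) a[fast]=0 → fast++
(s=3,f=13) a[fast]=0 → fast++
(s=3,f=14) a[fast]=0 → fast++
(s=3,f=15) a[fast]=0 → fast++
(s=3,f=16) a[fast]=0 → fast++
(s=3,f=17) a[fast]=1≠0 swap→a[3]=1 → slow++,fast++
(s=4,f=18) a[fast]=0 → fast++
(s=4,f=19) a[fast]=0 → fast++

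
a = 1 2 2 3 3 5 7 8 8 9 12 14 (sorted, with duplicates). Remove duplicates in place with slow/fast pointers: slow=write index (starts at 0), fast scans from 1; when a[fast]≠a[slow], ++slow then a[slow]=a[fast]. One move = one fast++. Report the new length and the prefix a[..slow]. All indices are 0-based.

slow=0 fast=1: a[fast]=2≠a[slow]=1 write a[1]=2, slow++,fast++
slow=1 fast=2: a[fast]=2=a[slow] dup, fast++
slow=1 fast=3: a[fast]=3≠a[slow]=2 write a[2]=3, slow++,fast++
slow=2 fast=4: a[fast]=3=a[slow] dup, fast++
slow=2 fast=5: a[fast]=5≠a[slow]=3 write a[3]=5, slow++,fast++
slow=3 fast=6: a[fast]=7≠a[slow]=5 write a[4]=7, slow++,fast++
slow=4 fast=7: a[fast]=8≠a[slow]=7 write a[5]=8, slow++,fast++
slow=5 fast=8: a[fast]=8=a[slow] dup, fast++
slow=5 fast=9: a[fast]=9≠a[slow]=8 write a[6]=9, slow++,fast++
slow=6 fast=10: a[fast]=12≠a[slow]=9 write a[7]=12, slow++,fast++
slow=7 fast=11: a[fast]=14≠a[slow]=12 write a[8]=14, slow++,fast++

length 9; prefix = [1, 2, 3, 5, 7, 8, 9, 12, 14]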